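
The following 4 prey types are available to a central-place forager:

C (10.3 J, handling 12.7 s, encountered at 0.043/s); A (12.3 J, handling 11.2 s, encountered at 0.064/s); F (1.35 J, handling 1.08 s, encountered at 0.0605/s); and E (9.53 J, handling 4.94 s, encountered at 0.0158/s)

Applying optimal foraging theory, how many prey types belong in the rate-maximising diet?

E/h in descending order: E 1.93, F 1.25, A 1.1, C 0.811 J/s. The optimal diet is the largest prefix of this list for which every included type satisfies E_i/h_i > R on the types above it.
Rate on top 1: 0.1397. F: 1.25 > 0.1397 → include.
Rate on top 2: 0.2031. A: 1.1 > 0.2031 → include.
Rate on top 3: 0.548. C: 0.811 > 0.548 → include.
Optimal diet: E, F, A, C — 4 of 4 types.

4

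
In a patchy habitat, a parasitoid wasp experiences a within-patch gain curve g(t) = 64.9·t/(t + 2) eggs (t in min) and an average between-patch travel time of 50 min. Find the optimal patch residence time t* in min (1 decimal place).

Maximise g(t)/(T+t): set derivative to zero → g'(t)(T+t) = g(t).
g'(t) = 64.9·2/(t + 2)². Setting 64.9·2/(t+2)² = 64.9t/[(t+2)(50+t)] gives 2(50+t) = t(t+2), so t² = 2×50 = 100.
t* = √100 = 10 min.

10.0 min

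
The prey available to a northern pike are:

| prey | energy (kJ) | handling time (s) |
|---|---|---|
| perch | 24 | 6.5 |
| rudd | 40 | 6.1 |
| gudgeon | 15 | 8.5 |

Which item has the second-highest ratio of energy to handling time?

perch

In descending order of E/h:
rudd: 40/6.1 = 6.56 kJ/s
perch: 24/6.5 = 3.69 kJ/s
gudgeon: 15/8.5 = 1.76 kJ/s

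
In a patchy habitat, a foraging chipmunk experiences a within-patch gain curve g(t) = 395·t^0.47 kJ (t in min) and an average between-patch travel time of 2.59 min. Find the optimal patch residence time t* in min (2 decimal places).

2.30 min

By the marginal value theorem, leave when the instantaneous gain rate g'(t) equals the habitat-wide average g(t)/(T + t).
g'(t) = 0.47·395·t^-0.53. Setting 0.47·395·t^-0.53 = 395·t^0.47/(2.59+t) gives 0.47(2.59+t) = t, so 0.53·t = 0.47×2.59.
t* = 0.47×2.59/0.53 = 2.297 min.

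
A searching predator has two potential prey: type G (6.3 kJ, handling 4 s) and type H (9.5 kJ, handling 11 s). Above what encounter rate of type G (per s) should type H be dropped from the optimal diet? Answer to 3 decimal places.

0.304 per s

Drop type H once their profitability E₂/h₂ falls below the rate achievable on type G alone: E₂/h₂ = λE₁/(1 + λh₁).
Solve for λ: λE₁h₂ = E₂(1 + λh₁) → λ(E₁h₂ − E₂h₁) = E₂ → λ = E₂/(E₁h₂ − E₂h₁).
λ = 9.5/(6.3×11 − 9.5×4) = 9.5/31.3 = 0.3035 per s.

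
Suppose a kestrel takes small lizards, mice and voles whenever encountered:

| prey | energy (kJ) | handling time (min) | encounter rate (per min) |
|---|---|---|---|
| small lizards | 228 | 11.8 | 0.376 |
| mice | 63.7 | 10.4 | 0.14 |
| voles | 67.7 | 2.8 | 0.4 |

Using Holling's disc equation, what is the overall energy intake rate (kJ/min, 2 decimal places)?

R = Σλ_iE_i / (1 + Σλ_ih_i)
Numerator: 0.376×228 + 0.14×63.7 + 0.4×67.7 = 121.7
Denominator: 1 + 0.376×11.8 + 0.14×10.4 + 0.4×2.8 = 8.013
R = 121.7/8.013 = 15.19 kJ/min

15.19 kJ/min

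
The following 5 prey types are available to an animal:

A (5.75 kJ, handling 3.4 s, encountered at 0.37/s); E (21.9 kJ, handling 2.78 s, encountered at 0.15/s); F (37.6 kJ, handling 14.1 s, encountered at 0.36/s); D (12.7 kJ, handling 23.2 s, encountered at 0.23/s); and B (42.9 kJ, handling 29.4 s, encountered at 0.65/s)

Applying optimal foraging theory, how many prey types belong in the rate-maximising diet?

2

Profitabilities (E/h, kJ/s): E 7.88, F 2.67, A 1.69, B 1.46, D 0.547. Add prey in this order while the next type's profitability exceeds the intake rate on those already taken.
Rate on top 1: 2.318. F: 2.67 > 2.318 → include.
Rate on top 2: 2.591. A: 1.69 < 2.591 → exclude; stop.
Optimal diet: E, F — 2 of 5 types.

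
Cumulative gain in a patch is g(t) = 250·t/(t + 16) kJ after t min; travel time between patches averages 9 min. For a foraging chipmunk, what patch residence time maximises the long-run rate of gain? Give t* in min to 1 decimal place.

12.0 min

Optimal t* satisfies g'(t*) = g(t*)/(T + t*).
g'(t) = 250·16/(t + 16)². Setting 250·16/(t+16)² = 250t/[(t+16)(9+t)] gives 16(9+t) = t(t+16), so t² = 16×9 = 144.
t* = √144 = 12 min.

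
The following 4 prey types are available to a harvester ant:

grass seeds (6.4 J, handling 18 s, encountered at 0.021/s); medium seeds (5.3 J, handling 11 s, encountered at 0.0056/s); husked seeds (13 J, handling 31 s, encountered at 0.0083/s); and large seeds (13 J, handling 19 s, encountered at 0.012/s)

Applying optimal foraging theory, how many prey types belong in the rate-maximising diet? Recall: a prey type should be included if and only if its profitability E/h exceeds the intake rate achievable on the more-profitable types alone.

4

E/h in descending order: large seeds 0.684, medium seeds 0.482, husked seeds 0.419, grass seeds 0.356 J/s. The optimal diet is the largest prefix of this list for which every included type satisfies E_i/h_i > R on the types above it.
Rate on top 1: 0.127. medium seeds: 0.482 > 0.127 → include.
Rate on top 2: 0.144. husked seeds: 0.419 > 0.144 → include.
Rate on top 3: 0.1898. grass seeds: 0.356 > 0.1898 → include.
Optimal diet: large seeds, medium seeds, husked seeds, grass seeds — 4 of 4 types.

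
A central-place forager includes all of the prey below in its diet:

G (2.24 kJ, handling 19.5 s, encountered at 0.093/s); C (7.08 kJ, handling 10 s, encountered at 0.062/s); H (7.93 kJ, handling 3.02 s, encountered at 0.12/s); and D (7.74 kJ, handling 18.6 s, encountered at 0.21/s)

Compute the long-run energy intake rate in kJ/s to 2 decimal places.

Energy encountered per unit search time: 0.093×2.24 + 0.062×7.08 + 0.12×7.93 + 0.21×7.74 = 3.224 kJ/s.
Handling time per unit search time: 0.093×19.5 + 0.062×10 + 0.12×3.02 + 0.21×18.6 = 6.702.
Rate = 3.224/(1 + 6.702) = 0.4186 kJ/s.

0.42 kJ/s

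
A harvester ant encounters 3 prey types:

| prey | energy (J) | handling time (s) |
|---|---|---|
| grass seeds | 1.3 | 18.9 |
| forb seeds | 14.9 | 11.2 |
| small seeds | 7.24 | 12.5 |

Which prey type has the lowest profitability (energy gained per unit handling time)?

grass seeds

Profitability E/h (J/s): grass seeds = 1.3/18.9 = 0.0688, forb seeds = 14.9/11.2 = 1.33, small seeds = 7.24/12.5 = 0.579.
Ranked: forb seeds > small seeds > grass seeds.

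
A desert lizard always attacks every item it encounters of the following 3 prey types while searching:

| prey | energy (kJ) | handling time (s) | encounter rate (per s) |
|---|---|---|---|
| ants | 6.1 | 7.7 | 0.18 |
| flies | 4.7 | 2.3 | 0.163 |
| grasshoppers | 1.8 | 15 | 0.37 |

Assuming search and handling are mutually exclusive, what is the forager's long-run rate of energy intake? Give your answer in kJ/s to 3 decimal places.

0.304 kJ/s

R = (0.18×6.1 + 0.163×4.7 + 0.37×1.8) / (1 + 0.18×7.7 + 0.163×2.3 + 0.37×15) = 2.53/8.311 = 0.3044 kJ/s.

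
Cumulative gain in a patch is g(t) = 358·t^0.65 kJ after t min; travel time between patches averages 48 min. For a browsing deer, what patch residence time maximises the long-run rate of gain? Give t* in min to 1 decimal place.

Optimal t* satisfies g'(t*) = g(t*)/(T + t*).
g'(t) = 0.65·358·t^-0.35. Setting 0.65·358·t^-0.35 = 358·t^0.65/(48+t) gives 0.65(48+t) = t, so 0.35·t = 0.65×48.
t* = 0.65×48/0.35 = 89.14 min.

89.1 min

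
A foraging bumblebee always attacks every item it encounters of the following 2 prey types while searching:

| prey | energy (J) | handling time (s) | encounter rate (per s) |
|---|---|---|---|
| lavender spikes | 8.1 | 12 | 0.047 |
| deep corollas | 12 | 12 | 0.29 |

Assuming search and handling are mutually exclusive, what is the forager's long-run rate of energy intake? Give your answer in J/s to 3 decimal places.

R = Σλ_iE_i / (1 + Σλ_ih_i)
Numerator: 0.047×8.1 + 0.29×12 = 3.861
Denominator: 1 + 0.047×12 + 0.29×12 = 5.044
R = 3.861/5.044 = 0.7654 J/s

0.765 J/s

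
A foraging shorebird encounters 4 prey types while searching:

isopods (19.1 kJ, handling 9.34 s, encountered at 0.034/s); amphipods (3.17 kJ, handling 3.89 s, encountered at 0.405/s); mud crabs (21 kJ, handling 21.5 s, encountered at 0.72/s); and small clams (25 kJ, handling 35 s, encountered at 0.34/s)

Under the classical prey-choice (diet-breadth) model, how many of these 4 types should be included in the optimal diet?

Rank by E/h (kJ/s): isopods 2.04, mud crabs 0.977, amphipods 0.815, small clams 0.714. Include each in turn until the next type's E/h falls below the running intake rate.
Rate on top 1: 0.4929. mud crabs: 0.977 > 0.4929 → include.
Rate on top 2: 0.9388. amphipods: 0.815 < 0.9388 → exclude; stop.
Optimal diet: isopods, mud crabs — 2 of 4 types.

2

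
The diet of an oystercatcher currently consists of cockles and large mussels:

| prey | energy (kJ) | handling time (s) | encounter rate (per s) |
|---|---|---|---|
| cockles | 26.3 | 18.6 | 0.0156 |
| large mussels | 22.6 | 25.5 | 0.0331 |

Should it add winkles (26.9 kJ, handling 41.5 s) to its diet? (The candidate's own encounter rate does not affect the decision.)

Intake rate on the current diet: R = (0.0156×26.3 + 0.0331×22.6) / (1 + 0.0156×18.6 + 0.0331×25.5) = 1.158/2.134 = 0.5427 kJ/s.
Profitability of winkles: 26.9/41.5 = 0.6482 kJ/s.
0.6482 > 0.5427, so adding winkles raises the average — include it.

Yes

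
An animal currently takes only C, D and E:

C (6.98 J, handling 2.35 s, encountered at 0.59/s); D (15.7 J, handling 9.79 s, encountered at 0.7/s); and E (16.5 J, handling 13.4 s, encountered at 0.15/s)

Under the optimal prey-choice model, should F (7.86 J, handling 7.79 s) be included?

No

Current rate: (0.59×6.98 + 0.7×15.7 + 0.15×16.5)/(1 + 0.59×2.35 + 0.7×9.79 + 0.15×13.4) = 1.563 J/s.
Profitability of F: 7.86/7.79 = 1.009 J/s.
Since 1.009 < R, time spent handling F is better spent searching.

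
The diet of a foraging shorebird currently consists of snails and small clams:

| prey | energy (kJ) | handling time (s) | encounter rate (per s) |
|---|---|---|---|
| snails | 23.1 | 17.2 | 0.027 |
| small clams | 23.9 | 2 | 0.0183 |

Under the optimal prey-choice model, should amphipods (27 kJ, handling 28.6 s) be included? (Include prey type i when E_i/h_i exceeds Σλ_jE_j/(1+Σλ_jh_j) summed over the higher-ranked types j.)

Current rate: (0.027×23.1 + 0.0183×23.9)/(1 + 0.027×17.2 + 0.0183×2) = 0.7069 kJ/s.
Profitability of amphipods: 27/28.6 = 0.9441 kJ/s.
0.9441 > 0.7069, so adding amphipods raises the average — include it.

Yes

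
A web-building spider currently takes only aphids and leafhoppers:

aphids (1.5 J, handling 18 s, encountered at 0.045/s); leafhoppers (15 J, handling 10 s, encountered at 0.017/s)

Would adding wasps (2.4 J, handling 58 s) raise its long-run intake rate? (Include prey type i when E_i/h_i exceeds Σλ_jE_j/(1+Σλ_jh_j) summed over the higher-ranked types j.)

On aphids and leafhoppers alone, R = ΣλE/(1+Σλh) = 0.3225/1.98 = 0.1629 J/s.
Profitability of wasps: 2.4/58 = 0.04138 J/s.
0.04138 < 0.1629, so adding wasps would lower the average — exclude it.

No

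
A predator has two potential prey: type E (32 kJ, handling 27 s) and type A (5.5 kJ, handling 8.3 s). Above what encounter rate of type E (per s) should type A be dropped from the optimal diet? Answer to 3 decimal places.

The zero-one rule: include type A iff E₂/h₂ > λE₁/(1+λh₁). Equality gives the switch point.
λE₁h₂ = E₂ + λE₂h₁ ⇒ λ = E₂/(E₁h₂ − E₂h₁) = 5.5/(265.6 − 148.5) = 0.04697 per s.

0.047 per s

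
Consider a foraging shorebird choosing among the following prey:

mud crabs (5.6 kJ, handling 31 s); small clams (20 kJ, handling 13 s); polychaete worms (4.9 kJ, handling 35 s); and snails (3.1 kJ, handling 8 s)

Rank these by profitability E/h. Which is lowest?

polychaete worms

Profitability E/h (kJ/s): mud crabs = 5.6/31 = 0.181, small clams = 20/13 = 1.54, polychaete worms = 4.9/35 = 0.14, snails = 3.1/8 = 0.388.
Ranked: small clams > snails > mud crabs > polychaete worms.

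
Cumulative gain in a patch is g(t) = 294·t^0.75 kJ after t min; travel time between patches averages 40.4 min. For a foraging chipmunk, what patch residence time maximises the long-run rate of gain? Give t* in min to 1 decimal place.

121.2 min

Maximise g(t)/(T+t): set derivative to zero → g'(t)(T+t) = g(t).
g'(t) = 0.75·294·t^-0.25. Setting 0.75·294·t^-0.25 = 294·t^0.75/(40.4+t) gives 0.75(40.4+t) = t, so 0.25·t = 0.75×40.4.
t* = 0.75×40.4/0.25 = 121.2 min.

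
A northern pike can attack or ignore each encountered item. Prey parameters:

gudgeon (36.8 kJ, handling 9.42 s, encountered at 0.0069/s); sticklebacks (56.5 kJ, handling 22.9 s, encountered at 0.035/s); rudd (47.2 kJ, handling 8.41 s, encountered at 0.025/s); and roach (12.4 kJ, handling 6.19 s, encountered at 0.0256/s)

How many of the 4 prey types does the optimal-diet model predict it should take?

Profitabilities (E/h, kJ/s): rudd 5.61, gudgeon 3.91, sticklebacks 2.47, roach 2. Add prey in this order while the next type's profitability exceeds the intake rate on those already taken.
Rate on top 1: 0.975. gudgeon: 3.91 > 0.975 → include.
Rate on top 2: 1.124. sticklebacks: 2.47 > 1.124 → include.
Rate on top 3: 1.643. roach: 2 > 1.643 → include.
Optimal diet: rudd, gudgeon, sticklebacks, roach — 4 of 4 types.

4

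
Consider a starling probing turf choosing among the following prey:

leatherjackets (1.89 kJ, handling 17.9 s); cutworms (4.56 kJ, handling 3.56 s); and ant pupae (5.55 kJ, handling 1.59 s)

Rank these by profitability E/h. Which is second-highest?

Profitability E/h (kJ/s): leatherjackets = 1.89/17.9 = 0.106, cutworms = 4.56/3.56 = 1.28, ant pupae = 5.55/1.59 = 3.49.
Ranked: ant pupae > cutworms > leatherjackets.

cutworms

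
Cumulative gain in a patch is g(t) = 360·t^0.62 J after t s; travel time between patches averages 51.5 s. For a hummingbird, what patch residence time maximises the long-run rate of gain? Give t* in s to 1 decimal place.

Optimal t* satisfies g'(t*) = g(t*)/(T + t*).
g'(t) = 0.62·360·t^-0.38. Setting 0.62·360·t^-0.38 = 360·t^0.62/(51.5+t) gives 0.62(51.5+t) = t, so 0.38·t = 0.62×51.5.
t* = 0.62×51.5/0.38 = 84.03 s.

84.0 s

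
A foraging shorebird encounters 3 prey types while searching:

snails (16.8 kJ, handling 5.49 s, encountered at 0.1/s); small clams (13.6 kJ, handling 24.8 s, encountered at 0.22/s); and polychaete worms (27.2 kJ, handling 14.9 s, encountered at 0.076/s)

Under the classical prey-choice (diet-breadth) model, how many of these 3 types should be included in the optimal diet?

Rank by E/h (kJ/s): snails 3.06, polychaete worms 1.83, small clams 0.548. Include each in turn until the next type's E/h falls below the running intake rate.
Rate on top 1: 1.085. polychaete worms: 1.83 > 1.085 → include.
Rate on top 2: 1.397. small clams: 0.548 < 1.397 → exclude; stop.
Optimal diet: snails, polychaete worms — 2 of 3 types.

2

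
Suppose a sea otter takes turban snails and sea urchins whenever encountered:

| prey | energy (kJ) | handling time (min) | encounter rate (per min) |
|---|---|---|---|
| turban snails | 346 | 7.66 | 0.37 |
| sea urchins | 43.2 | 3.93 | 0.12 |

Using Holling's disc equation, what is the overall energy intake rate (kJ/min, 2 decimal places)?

30.94 kJ/min

R = (0.37×346 + 0.12×43.2) / (1 + 0.37×7.66 + 0.12×3.93) = 133.2/4.306 = 30.94 kJ/min.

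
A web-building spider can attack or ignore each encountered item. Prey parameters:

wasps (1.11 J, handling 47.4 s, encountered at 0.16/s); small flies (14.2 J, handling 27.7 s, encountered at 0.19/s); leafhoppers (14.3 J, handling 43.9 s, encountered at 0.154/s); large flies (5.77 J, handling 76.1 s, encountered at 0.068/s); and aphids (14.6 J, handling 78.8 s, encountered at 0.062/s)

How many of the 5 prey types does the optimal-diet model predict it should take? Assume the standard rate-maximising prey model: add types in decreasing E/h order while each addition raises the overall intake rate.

1

Rank by E/h (J/s): small flies 0.513, leafhoppers 0.326, aphids 0.185, large flies 0.0758, wasps 0.0234. Include each in turn until the next type's E/h falls below the running intake rate.
Rate on top 1: 0.4308. leafhoppers: 0.326 < 0.4308 → exclude; stop.
Optimal diet: small flies — 1 of 5 types.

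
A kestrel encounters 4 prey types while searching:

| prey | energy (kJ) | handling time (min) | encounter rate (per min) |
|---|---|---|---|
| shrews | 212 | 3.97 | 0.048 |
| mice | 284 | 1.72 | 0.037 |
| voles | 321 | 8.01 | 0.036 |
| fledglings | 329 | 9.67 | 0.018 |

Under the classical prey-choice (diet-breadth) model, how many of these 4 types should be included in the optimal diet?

4

Rank by E/h (kJ/min): mice 165, shrews 53.4, voles 40.1, fledglings 34. Include each in turn until the next type's E/h falls below the running intake rate.
Rate on top 1: 9.879. shrews: 53.4 > 9.879 → include.
Rate on top 2: 16.49. voles: 40.1 > 16.49 → include.
Rate on top 3: 20.9. fledglings: 34 > 20.9 → include.
Optimal diet: mice, shrews, voles, fledglings — 4 of 4 types.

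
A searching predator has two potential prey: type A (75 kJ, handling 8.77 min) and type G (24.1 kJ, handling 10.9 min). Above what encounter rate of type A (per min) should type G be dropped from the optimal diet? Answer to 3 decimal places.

0.040 per min

At the threshold, the rate on type A alone equals the profitability of type G: λ·75/(1 + λ·8.77) = 24.1/10.9 = 2.211.
Rearranging, λ(75 − 2.211×8.77) = 2.211, so λ = 2.211/55.61 = 0.03976 per min.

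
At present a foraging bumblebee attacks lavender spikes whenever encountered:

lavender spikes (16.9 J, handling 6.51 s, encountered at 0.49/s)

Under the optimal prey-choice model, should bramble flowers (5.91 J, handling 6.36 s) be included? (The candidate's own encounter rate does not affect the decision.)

On lavender spikes alone, R = ΣλE/(1+Σλh) = 8.281/4.19 = 1.976 J/s.
bramble flowers: E/h = 5.91/6.36 = 0.9292 J/s.
Since 0.9292 < R, time spent handling bramble flowers is better spent searching.

No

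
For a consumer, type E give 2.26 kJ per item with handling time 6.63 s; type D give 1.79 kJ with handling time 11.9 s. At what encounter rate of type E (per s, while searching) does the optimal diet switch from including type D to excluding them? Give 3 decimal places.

At the threshold, the rate on type E alone equals the profitability of type D: λ·2.26/(1 + λ·6.63) = 1.79/11.9 = 0.1504.
Rearranging, λ(2.26 − 0.1504×6.63) = 0.1504, so λ = 0.1504/1.263 = 0.1191 per s.

0.119 per s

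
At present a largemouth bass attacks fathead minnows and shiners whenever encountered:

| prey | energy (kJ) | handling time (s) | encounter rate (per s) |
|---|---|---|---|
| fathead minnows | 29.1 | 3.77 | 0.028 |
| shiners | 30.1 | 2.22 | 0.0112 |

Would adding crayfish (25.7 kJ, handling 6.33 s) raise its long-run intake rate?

Current rate: (0.028×29.1 + 0.0112×30.1)/(1 + 0.028×3.77 + 0.0112×2.22) = 1.019 kJ/s.
Profitability of crayfish: 25.7/6.33 = 4.06 kJ/s.
Since 4.06 > R, including crayfish increases the long-run rate.

Yes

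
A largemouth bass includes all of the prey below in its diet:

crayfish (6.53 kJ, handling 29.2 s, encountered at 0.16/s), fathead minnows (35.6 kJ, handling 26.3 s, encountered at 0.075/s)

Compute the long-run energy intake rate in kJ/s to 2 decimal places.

Energy encountered per unit search time: 0.16×6.53 + 0.075×35.6 = 3.715 kJ/s.
Handling time per unit search time: 0.16×29.2 + 0.075×26.3 = 6.644.
Rate = 3.715/(1 + 6.644) = 0.4859 kJ/s.

0.49 kJ/s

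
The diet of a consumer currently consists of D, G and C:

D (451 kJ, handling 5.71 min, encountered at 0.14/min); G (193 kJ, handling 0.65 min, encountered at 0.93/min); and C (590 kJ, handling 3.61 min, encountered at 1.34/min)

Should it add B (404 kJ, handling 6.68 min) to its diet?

On D, G and C alone, R = ΣλE/(1+Σλh) = 1033/7.241 = 142.7 kJ/min.
Profitability of B: 404/6.68 = 60.48 kJ/min.
Since 60.48 < R, time spent handling B is better spent searching.

No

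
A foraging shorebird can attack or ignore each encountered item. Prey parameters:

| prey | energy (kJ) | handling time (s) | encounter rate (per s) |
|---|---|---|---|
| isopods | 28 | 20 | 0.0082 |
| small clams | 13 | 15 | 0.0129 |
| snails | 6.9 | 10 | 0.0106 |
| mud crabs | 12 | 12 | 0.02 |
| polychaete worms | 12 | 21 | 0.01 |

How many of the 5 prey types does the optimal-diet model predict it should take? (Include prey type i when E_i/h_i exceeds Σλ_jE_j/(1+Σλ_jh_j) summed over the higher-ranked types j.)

E/h in descending order: isopods 1.4, mud crabs 1, small clams 0.867, snails 0.69, polychaete worms 0.571 kJ/s. The optimal diet is the largest prefix of this list for which every included type satisfies E_i/h_i > R on the types above it.
Rate on top 1: 0.1973. mud crabs: 1 > 0.1973 → include.
Rate on top 2: 0.3345. small clams: 0.867 > 0.3345 → include.
Rate on top 3: 0.3989. snails: 0.69 > 0.3989 → include.
Rate on top 4: 0.417. polychaete worms: 0.571 > 0.417 → include.
Optimal diet: isopods, mud crabs, small clams, snails, polychaete worms — 5 of 5 types.

5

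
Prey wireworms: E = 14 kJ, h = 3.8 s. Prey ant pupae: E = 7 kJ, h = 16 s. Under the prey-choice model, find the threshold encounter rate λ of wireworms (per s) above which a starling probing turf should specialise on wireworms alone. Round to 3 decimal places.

0.035 per s

Drop ant pupae once their profitability E₂/h₂ falls below the rate achievable on wireworms alone: E₂/h₂ = λE₁/(1 + λh₁).
Solve for λ: λE₁h₂ = E₂(1 + λh₁) → λ(E₁h₂ − E₂h₁) = E₂ → λ = E₂/(E₁h₂ − E₂h₁).
λ = 7/(14×16 − 7×3.8) = 7/197.4 = 0.03546 per s.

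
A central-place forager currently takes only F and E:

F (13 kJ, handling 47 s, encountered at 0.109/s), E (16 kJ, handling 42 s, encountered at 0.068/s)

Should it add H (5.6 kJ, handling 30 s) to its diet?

Intake rate on the current diet: R = (0.109×13 + 0.068×16) / (1 + 0.109×47 + 0.068×42) = 2.505/8.979 = 0.279 kJ/s.
H: E/h = 5.6/30 = 0.1867 kJ/s.
0.1867 < 0.279, so adding H would lower the average — exclude it.

No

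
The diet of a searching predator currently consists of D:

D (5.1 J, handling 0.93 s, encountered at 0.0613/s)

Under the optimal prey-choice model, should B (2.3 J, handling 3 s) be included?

Current rate: (0.0613×5.1)/(1 + 0.0613×0.93) = 0.2958 J/s.
B: E/h = 2.3/3 = 0.7667 J/s.
Since 0.7667 > R, including B increases the long-run rate.

Yes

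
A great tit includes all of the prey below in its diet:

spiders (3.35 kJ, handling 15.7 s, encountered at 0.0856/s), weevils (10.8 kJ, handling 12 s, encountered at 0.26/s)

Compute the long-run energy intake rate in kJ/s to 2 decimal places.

R = (0.0856×3.35 + 0.26×10.8) / (1 + 0.0856×15.7 + 0.26×12) = 3.095/5.464 = 0.5664 kJ/s.

0.57 kJ/s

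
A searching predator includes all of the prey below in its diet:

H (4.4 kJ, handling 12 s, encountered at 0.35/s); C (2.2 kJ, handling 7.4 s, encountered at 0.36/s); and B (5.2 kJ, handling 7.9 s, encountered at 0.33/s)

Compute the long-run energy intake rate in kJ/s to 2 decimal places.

R = (0.35×4.4 + 0.36×2.2 + 0.33×5.2) / (1 + 0.35×12 + 0.36×7.4 + 0.33×7.9) = 4.048/10.47 = 0.3866 kJ/s.

0.39 kJ/s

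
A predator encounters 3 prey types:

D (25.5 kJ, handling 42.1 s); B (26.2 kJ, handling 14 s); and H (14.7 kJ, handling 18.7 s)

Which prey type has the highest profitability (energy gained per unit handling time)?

B

In descending order of E/h:
B: 26.2/14 = 1.87 kJ/s
H: 14.7/18.7 = 0.786 kJ/s
D: 25.5/42.1 = 0.606 kJ/s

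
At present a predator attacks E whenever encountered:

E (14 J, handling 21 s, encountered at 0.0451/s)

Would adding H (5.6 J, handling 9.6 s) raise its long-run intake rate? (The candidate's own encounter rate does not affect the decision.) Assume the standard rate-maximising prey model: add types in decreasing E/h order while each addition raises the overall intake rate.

Yes

Intake rate on the current diet: R = (0.0451×14) / (1 + 0.0451×21) = 0.6314/1.947 = 0.3243 J/s.
H: E/h = 5.6/9.6 = 0.5833 J/s.
Since 0.5833 > R, including H increases the long-run rate.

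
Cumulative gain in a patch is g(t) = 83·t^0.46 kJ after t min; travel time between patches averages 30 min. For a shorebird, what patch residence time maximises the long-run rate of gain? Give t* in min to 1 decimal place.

25.6 min

Maximise g(t)/(T+t): set derivative to zero → g'(t)(T+t) = g(t).
g'(t) = 0.46·83·t^-0.54. Setting 0.46·83·t^-0.54 = 83·t^0.46/(30+t) gives 0.46(30+t) = t, so 0.54·t = 0.46×30.
t* = 0.46×30/0.54 = 25.56 min.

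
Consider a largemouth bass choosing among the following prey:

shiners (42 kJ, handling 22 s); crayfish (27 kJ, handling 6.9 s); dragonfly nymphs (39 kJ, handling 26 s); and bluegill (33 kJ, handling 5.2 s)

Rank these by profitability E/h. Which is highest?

bluegill

In descending order of E/h:
bluegill: 33/5.2 = 6.35 kJ/s
crayfish: 27/6.9 = 3.91 kJ/s
shiners: 42/22 = 1.91 kJ/s
dragonfly nymphs: 39/26 = 1.5 kJ/s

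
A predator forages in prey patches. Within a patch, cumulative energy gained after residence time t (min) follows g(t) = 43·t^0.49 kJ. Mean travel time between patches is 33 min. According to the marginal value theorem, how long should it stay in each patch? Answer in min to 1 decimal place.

Optimal t* satisfies g'(t*) = g(t*)/(T + t*).
g'(t) = 0.49·43·t^-0.51. Setting 0.49·43·t^-0.51 = 43·t^0.49/(33+t) gives 0.49(33+t) = t, so 0.51·t = 0.49×33.
t* = 0.49×33/0.51 = 31.71 min.

31.7 min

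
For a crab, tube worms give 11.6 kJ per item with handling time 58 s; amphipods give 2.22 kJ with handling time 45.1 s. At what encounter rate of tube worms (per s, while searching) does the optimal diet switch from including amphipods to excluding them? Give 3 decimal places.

0.006 per s

At the threshold, the rate on tube worms alone equals the profitability of amphipods: λ·11.6/(1 + λ·58) = 2.22/45.1 = 0.04922.
Rearranging, λ(11.6 − 0.04922×58) = 0.04922, so λ = 0.04922/8.745 = 0.005629 per s.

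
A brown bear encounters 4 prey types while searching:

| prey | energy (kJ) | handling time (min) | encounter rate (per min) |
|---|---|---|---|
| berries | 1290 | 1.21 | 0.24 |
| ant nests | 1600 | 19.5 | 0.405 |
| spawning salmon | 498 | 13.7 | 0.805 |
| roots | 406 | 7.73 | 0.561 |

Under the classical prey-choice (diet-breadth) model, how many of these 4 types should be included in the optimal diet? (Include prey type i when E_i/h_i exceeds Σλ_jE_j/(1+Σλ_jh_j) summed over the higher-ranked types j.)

1

Profitabilities (E/h, kJ/min): berries 1.07e+03, ant nests 82.1, roots 52.5, spawning salmon 36.4. Add prey in this order while the next type's profitability exceeds the intake rate on those already taken.
Rate on top 1: 239.9. ant nests: 82.1 < 239.9 → exclude; stop.
Optimal diet: berries — 1 of 4 types.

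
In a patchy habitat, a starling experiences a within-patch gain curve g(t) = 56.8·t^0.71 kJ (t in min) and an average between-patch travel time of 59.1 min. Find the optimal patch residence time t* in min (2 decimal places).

Maximise g(t)/(T+t): set derivative to zero → g'(t)(T+t) = g(t).
g'(t) = 0.71·56.8·t^-0.29. Setting 0.71·56.8·t^-0.29 = 56.8·t^0.71/(59.1+t) gives 0.71(59.1+t) = t, so 0.29·t = 0.71×59.1.
t* = 0.71×59.1/0.29 = 144.7 min.

144.69 min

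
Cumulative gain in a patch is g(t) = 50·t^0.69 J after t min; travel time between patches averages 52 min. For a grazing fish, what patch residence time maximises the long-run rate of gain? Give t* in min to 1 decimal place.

115.7 min

Optimal t* satisfies g'(t*) = g(t*)/(T + t*).
g'(t) = 0.69·50·t^-0.31. Setting 0.69·50·t^-0.31 = 50·t^0.69/(52+t) gives 0.69(52+t) = t, so 0.31·t = 0.69×52.
t* = 0.69×52/0.31 = 115.7 min.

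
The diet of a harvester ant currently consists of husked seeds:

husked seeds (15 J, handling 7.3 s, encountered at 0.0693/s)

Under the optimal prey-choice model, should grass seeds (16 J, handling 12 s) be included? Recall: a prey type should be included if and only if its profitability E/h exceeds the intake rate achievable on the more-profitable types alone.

On husked seeds alone, R = ΣλE/(1+Σλh) = 1.04/1.506 = 0.6903 J/s.
Profitability of grass seeds: 16/12 = 1.333 J/s.
1.333 > 0.6903, so adding grass seeds raises the average — include it.

Yes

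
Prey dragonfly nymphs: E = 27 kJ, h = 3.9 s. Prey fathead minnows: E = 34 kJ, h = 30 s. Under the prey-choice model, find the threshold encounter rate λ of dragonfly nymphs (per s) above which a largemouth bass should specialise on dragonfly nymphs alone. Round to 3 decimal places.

0.050 per s

At the threshold, the rate on dragonfly nymphs alone equals the profitability of fathead minnows: λ·27/(1 + λ·3.9) = 34/30 = 1.133.
Rearranging, λ(27 − 1.133×3.9) = 1.133, so λ = 1.133/22.58 = 0.05019 per s.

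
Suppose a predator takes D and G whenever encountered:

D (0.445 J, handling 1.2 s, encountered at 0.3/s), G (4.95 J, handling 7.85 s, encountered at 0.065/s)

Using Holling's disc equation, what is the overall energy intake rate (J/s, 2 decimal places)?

0.24 J/s

R = (0.3×0.445 + 0.065×4.95) / (1 + 0.3×1.2 + 0.065×7.85) = 0.4553/1.87 = 0.2434 J/s.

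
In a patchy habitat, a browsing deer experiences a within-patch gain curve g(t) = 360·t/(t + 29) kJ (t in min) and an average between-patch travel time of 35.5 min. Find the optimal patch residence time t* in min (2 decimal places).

32.09 min

Optimal t* satisfies g'(t*) = g(t*)/(T + t*).
g'(t) = 360·29/(t + 29)². Setting 360·29/(t+29)² = 360t/[(t+29)(35.5+t)] gives 29(35.5+t) = t(t+29), so t² = 29×35.5 = 1030.
t* = √1030 = 32.09 min.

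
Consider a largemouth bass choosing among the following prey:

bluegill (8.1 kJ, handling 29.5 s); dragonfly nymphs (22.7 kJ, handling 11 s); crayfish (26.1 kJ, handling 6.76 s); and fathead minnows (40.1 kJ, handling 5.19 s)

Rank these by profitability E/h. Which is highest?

In descending order of E/h:
fathead minnows: 40.1/5.19 = 7.73 kJ/s
crayfish: 26.1/6.76 = 3.86 kJ/s
dragonfly nymphs: 22.7/11 = 2.06 kJ/s
bluegill: 8.1/29.5 = 0.275 kJ/s

fathead minnows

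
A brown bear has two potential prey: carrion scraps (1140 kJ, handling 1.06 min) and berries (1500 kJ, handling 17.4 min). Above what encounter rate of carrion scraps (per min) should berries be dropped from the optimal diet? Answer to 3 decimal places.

At the threshold, the rate on carrion scraps alone equals the profitability of berries: λ·1140/(1 + λ·1.06) = 1500/17.4 = 86.21.
Rearranging, λ(1140 − 86.21×1.06) = 86.21, so λ = 86.21/1049 = 0.08221 per min.

0.082 per min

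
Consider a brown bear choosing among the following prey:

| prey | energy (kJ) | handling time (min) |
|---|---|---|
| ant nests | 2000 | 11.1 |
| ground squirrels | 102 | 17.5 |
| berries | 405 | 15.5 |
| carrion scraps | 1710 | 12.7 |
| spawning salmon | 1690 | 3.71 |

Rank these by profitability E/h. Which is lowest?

In descending order of E/h:
spawning salmon: 1690/3.71 = 456 kJ/min
ant nests: 2000/11.1 = 180 kJ/min
carrion scraps: 1710/12.7 = 135 kJ/min
berries: 405/15.5 = 26.1 kJ/min
ground squirrels: 102/17.5 = 5.83 kJ/min

ground squirrels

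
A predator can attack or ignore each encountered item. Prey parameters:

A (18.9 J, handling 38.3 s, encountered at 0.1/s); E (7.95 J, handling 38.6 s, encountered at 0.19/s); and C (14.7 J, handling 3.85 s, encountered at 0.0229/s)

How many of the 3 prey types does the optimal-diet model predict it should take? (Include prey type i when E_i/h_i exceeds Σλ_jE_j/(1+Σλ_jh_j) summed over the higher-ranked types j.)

2

E/h in descending order: C 3.82, A 0.493, E 0.206 J/s. The optimal diet is the largest prefix of this list for which every included type satisfies E_i/h_i > R on the types above it.
Rate on top 1: 0.3094. A: 0.493 > 0.3094 → include.
Rate on top 2: 0.4527. E: 0.206 < 0.4527 → exclude; stop.
Optimal diet: C, A — 2 of 3 types.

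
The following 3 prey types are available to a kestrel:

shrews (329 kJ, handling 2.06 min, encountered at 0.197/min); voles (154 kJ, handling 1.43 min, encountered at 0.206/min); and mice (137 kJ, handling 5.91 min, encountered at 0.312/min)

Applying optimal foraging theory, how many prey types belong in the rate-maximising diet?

2

Rank by E/h (kJ/min): shrews 160, voles 108, mice 23.2. Include each in turn until the next type's E/h falls below the running intake rate.
Rate on top 1: 46.1. voles: 108 > 46.1 → include.
Rate on top 2: 56.77. mice: 23.2 < 56.77 → exclude; stop.
Optimal diet: shrews, voles — 2 of 3 types.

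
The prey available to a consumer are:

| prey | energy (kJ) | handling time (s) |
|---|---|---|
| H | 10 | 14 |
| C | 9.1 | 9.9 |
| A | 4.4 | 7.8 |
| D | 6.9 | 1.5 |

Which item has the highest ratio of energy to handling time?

In descending order of E/h:
D: 6.9/1.5 = 4.6 kJ/s
C: 9.1/9.9 = 0.919 kJ/s
H: 10/14 = 0.714 kJ/s
A: 4.4/7.8 = 0.564 kJ/s

D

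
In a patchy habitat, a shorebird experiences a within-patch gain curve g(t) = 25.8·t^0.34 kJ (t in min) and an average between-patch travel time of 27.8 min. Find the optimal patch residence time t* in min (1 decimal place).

By the marginal value theorem, leave when the instantaneous gain rate g'(t) equals the habitat-wide average g(t)/(T + t).
g'(t) = 0.34·25.8·t^-0.66. Setting 0.34·25.8·t^-0.66 = 25.8·t^0.34/(27.8+t) gives 0.34(27.8+t) = t, so 0.66·t = 0.34×27.8.
t* = 0.34×27.8/0.66 = 14.32 min.

14.3 min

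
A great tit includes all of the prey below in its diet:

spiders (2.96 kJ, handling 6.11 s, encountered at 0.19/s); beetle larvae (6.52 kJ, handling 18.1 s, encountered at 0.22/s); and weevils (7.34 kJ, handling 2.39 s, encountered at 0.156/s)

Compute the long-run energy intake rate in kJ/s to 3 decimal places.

R = Σλ_iE_i / (1 + Σλ_ih_i)
Numerator: 0.19×2.96 + 0.22×6.52 + 0.156×7.34 = 3.142
Denominator: 1 + 0.19×6.11 + 0.22×18.1 + 0.156×2.39 = 6.516
R = 3.142/6.516 = 0.4822 kJ/s

0.482 kJ/s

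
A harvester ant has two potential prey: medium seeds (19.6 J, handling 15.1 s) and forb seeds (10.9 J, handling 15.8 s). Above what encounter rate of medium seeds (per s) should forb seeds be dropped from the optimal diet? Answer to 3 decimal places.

At the threshold, the rate on medium seeds alone equals the profitability of forb seeds: λ·19.6/(1 + λ·15.1) = 10.9/15.8 = 0.6899.
Rearranging, λ(19.6 − 0.6899×15.1) = 0.6899, so λ = 0.6899/9.183 = 0.07513 per s.

0.075 per s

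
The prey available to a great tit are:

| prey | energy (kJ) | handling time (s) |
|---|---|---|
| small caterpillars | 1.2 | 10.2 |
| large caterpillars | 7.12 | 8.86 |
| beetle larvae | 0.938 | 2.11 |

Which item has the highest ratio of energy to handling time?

large caterpillars

Profitability E/h (kJ/s): small caterpillars = 1.2/10.2 = 0.118, large caterpillars = 7.12/8.86 = 0.804, beetle larvae = 0.938/2.11 = 0.445.
Ranked: large caterpillars > beetle larvae > small caterpillars.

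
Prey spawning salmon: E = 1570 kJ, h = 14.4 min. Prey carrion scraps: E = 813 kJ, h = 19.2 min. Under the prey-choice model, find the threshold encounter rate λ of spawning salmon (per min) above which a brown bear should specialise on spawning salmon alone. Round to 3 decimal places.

Drop carrion scraps once their profitability E₂/h₂ falls below the rate achievable on spawning salmon alone: E₂/h₂ = λE₁/(1 + λh₁).
Solve for λ: λE₁h₂ = E₂(1 + λh₁) → λ(E₁h₂ − E₂h₁) = E₂ → λ = E₂/(E₁h₂ − E₂h₁).
λ = 813/(1570×19.2 − 813×14.4) = 813/1.844e+04 = 0.0441 per min.

0.044 per min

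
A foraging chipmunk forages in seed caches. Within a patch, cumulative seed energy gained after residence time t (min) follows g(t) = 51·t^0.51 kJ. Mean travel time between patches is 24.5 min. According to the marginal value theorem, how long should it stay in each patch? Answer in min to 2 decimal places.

Optimal t* satisfies g'(t*) = g(t*)/(T + t*).
g'(t) = 0.51·51·t^-0.49. Setting 0.51·51·t^-0.49 = 51·t^0.51/(24.5+t) gives 0.51(24.5+t) = t, so 0.49·t = 0.51×24.5.
t* = 0.51×24.5/0.49 = 25.5 min.

25.50 min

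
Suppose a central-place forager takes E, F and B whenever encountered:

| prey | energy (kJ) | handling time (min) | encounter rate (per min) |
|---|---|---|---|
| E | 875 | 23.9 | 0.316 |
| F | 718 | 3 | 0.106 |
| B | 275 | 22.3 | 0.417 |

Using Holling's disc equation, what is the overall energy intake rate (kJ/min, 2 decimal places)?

Energy encountered per unit search time: 0.316×875 + 0.106×718 + 0.417×275 = 467.3 kJ/min.
Handling time per unit search time: 0.316×23.9 + 0.106×3 + 0.417×22.3 = 17.17.
Rate = 467.3/(1 + 17.17) = 25.72 kJ/min.

25.72 kJ/min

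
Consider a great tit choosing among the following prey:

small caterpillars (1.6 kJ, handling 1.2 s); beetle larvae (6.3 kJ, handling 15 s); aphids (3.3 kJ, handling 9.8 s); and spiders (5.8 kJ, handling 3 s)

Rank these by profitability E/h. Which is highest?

In descending order of E/h:
spiders: 5.8/3 = 1.93 kJ/s
small caterpillars: 1.6/1.2 = 1.33 kJ/s
beetle larvae: 6.3/15 = 0.42 kJ/s
aphids: 3.3/9.8 = 0.337 kJ/s

spiders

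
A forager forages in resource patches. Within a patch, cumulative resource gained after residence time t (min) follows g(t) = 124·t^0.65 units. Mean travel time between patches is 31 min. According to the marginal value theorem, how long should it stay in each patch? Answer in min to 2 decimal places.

Optimal t* satisfies g'(t*) = g(t*)/(T + t*).
g'(t) = 0.65·124·t^-0.35. Setting 0.65·124·t^-0.35 = 124·t^0.65/(31+t) gives 0.65(31+t) = t, so 0.35·t = 0.65×31.
t* = 0.65×31/0.35 = 57.57 min.

57.57 min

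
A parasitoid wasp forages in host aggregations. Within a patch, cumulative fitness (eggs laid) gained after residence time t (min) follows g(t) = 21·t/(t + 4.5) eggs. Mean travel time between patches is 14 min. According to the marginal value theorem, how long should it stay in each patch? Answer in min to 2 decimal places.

7.94 min

Maximise g(t)/(T+t): set derivative to zero → g'(t)(T+t) = g(t).
g'(t) = 21·4.5/(t + 4.5)². Setting 21·4.5/(t+4.5)² = 21t/[(t+4.5)(14+t)] gives 4.5(14+t) = t(t+4.5), so t² = 4.5×14 = 63.
t* = √63 = 7.937 min.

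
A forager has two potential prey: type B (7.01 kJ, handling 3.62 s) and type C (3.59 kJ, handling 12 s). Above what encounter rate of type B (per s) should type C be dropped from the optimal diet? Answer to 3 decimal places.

At the threshold, the rate on type B alone equals the profitability of type C: λ·7.01/(1 + λ·3.62) = 3.59/12 = 0.2992.
Rearranging, λ(7.01 − 0.2992×3.62) = 0.2992, so λ = 0.2992/5.927 = 0.05048 per s.

0.050 per s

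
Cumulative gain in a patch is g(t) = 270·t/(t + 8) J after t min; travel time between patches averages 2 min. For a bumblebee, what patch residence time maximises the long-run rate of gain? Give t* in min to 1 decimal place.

By the marginal value theorem, leave when the instantaneous gain rate g'(t) equals the habitat-wide average g(t)/(T + t).
g'(t) = 270·8/(t + 8)². Setting 270·8/(t+8)² = 270t/[(t+8)(2+t)] gives 8(2+t) = t(t+8), so t² = 8×2 = 16.
t* = √16 = 4 min.

4.0 min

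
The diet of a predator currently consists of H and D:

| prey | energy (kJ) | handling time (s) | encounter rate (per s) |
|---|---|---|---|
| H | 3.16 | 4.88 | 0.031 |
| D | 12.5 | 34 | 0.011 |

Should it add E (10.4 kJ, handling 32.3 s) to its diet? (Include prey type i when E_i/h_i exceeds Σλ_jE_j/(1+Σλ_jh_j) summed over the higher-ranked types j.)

Yes

Intake rate on the current diet: R = (0.031×3.16 + 0.011×12.5) / (1 + 0.031×4.88 + 0.011×34) = 0.2355/1.525 = 0.1544 kJ/s.
Profitability of E: 10.4/32.3 = 0.322 kJ/s.
Since 0.322 > R, including E increases the long-run rate.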